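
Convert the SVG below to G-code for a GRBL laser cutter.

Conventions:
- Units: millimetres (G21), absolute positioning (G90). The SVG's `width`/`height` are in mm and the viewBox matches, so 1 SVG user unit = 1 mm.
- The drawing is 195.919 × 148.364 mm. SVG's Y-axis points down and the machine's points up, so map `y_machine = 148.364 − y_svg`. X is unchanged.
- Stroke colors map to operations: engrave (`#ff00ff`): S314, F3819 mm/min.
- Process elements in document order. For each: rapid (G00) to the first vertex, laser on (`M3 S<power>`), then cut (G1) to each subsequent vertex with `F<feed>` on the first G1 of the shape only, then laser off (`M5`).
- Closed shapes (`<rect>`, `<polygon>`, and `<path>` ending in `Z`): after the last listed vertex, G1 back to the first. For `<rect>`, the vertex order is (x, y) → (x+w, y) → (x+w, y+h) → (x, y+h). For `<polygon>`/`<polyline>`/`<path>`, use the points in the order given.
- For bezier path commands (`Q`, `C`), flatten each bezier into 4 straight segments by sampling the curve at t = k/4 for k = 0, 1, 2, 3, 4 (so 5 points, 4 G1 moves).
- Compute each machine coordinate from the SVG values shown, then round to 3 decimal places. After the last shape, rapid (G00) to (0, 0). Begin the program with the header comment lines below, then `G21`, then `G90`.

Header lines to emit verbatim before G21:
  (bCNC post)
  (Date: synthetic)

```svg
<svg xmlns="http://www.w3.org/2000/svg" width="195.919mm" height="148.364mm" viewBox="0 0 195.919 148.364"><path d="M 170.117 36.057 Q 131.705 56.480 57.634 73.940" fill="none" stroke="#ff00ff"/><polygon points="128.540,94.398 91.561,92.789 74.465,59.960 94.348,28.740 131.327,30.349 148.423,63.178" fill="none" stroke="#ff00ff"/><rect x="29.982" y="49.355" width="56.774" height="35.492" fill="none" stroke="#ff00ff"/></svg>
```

(bCNC post)
(Date: synthetic)
G21
G90
G00 X170.117 Y112.307
M3 S314
G1 X148.682 Y102.281 F3819
G1 X122.790 Y92.625
G1 X92.441 Y83.339
G1 X57.634 Y74.424
M5
G00 X128.540 Y53.966
M3 S314
G1 X91.561 Y55.575 F3819
G1 X74.465 Y88.404
G1 X94.348 Y119.624
G1 X131.327 Y118.015
G1 X148.423 Y85.186
G1 X128.540 Y53.966
M5
G00 X29.982 Y99.009
M3 S314
G1 X86.756 Y99.009 F3819
G1 X86.756 Y63.517
G1 X29.982 Y63.517
G1 X29.982 Y99.009
M5
G00 X0.000 Y0.000

1 u = 1 mm; y_m = 148.364 − y.

[1] `<path>` quadratic bezier, #ff00ff→engrave S314 F3819: (170.117,112.307) → (148.682,102.281) → (122.790,92.625) → (92.441,83.339) → (57.634,74.424)

[2] `<polygon>` regular polygon, #ff00ff→engrave S314 F3819: (128.540,53.966) → (91.561,55.575) → (74.465,88.404) → (94.348,119.624) → (131.327,118.015) → (148.423,85.186) → (128.540,53.966) (closed)

[3] `<rect>` rectangle, #ff00ff→engrave S314 F3819: (29.982,99.009) → (86.756,99.009) → (86.756,63.517) → (29.982,63.517) → (29.982,99.009) (closed)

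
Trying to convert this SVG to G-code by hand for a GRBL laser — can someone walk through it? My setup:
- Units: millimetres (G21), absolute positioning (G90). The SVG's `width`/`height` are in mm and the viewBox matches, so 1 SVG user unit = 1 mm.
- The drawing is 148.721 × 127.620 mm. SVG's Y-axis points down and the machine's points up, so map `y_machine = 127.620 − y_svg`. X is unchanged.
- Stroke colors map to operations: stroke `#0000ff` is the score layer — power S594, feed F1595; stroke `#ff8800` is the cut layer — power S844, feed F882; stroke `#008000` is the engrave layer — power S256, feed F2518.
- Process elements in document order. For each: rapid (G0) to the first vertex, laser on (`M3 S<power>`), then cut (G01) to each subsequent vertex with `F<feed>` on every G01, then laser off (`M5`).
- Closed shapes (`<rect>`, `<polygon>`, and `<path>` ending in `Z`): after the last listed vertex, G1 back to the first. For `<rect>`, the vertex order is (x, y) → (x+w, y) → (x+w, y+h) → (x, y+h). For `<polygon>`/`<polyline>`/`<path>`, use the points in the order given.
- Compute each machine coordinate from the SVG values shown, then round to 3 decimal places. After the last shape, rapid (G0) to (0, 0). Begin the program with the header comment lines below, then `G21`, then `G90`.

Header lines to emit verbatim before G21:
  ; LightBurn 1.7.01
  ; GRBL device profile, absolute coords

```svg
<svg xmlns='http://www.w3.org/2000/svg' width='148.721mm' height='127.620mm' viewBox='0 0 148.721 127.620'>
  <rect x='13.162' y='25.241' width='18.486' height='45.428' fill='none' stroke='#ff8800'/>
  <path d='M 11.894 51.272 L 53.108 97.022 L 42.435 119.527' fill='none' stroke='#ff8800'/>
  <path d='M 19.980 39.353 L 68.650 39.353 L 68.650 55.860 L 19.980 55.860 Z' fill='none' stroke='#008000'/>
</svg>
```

viewBox `0 0 148.721 127.620` with mm width/height → 1 unit = 1 mm. Flip: y_m = 127.620 − y_svg.

**Shape 1** — `<rect>` rectangle, stroke `#ff8800` → cut (S844, F882). Machine vertices: (13.162,102.379) → (31.648,102.379) → (31.648,56.951) → (13.162,56.951) → (13.162,102.379). Closed: final G1 returns to the first vertex.

**Shape 2** — `<path>` open polyline, stroke `#ff8800` → cut (S844, F882). Machine vertices: (11.894,76.348) → (53.108,30.598) → (42.435,8.093). Open path.

**Shape 3** — `<path>` rectangle, stroke `#008000` → engrave (S256, F2518). Machine vertices: (19.980,88.267) → (68.650,88.267) → (68.650,71.760) → (19.980,71.760) → (19.980,88.267). Closed: final G1 returns to the first vertex.

; LightBurn 1.7.01
; GRBL device profile, absolute coords
G21
G90
G0 X13.162 Y102.379
M3 S844
G01 X31.648 Y102.379 F882
G01 X31.648 Y56.951 F882
G01 X13.162 Y56.951 F882
G01 X13.162 Y102.379 F882
M5
G0 X11.894 Y76.348
M3 S844
G01 X53.108 Y30.598 F882
G01 X42.435 Y8.093 F882
M5
G0 X19.980 Y88.267
M3 S256
G01 X68.650 Y88.267 F2518
G01 X68.650 Y71.760 F2518
G01 X19.980 Y71.760 F2518
G01 X19.980 Y88.267 F2518
M5
G0 X0.000 Y0.000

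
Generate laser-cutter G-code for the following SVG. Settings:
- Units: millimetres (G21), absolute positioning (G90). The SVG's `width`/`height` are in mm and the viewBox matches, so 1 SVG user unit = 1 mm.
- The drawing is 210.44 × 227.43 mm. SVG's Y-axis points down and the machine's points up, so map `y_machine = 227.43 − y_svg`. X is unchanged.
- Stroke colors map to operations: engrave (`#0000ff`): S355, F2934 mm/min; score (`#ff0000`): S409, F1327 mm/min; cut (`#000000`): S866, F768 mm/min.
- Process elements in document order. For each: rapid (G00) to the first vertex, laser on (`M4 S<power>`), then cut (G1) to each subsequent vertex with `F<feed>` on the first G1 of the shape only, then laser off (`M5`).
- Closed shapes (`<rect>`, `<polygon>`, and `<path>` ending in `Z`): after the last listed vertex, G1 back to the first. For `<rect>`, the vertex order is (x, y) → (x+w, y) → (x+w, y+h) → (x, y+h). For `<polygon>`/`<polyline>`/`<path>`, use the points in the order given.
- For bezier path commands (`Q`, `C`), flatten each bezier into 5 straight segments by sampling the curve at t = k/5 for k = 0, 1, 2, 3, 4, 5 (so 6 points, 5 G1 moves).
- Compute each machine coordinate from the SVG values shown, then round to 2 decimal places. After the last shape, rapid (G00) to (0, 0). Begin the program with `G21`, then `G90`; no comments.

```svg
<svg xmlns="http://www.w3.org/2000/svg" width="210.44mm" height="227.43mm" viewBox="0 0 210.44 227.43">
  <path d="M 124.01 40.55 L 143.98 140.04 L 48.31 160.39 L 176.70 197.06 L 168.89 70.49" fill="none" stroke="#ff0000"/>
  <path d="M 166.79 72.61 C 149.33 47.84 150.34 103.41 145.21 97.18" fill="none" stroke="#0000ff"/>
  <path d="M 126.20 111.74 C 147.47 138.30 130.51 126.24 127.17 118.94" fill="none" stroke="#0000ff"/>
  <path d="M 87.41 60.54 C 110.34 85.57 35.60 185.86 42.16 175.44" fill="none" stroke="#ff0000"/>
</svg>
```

G21
G90
G00 X124.01 Y186.88
M4 S409
G1 X143.98 Y87.39 F1327
G1 X48.31 Y67.04
G1 X176.70 Y30.37
G1 X168.89 Y156.94
M5
G00 X166.79 Y154.82
M4 S355
G1 X158.33 Y161.18 F2934
G1 X153.13 Y155.08
G1 X149.99 Y143.34
G1 X147.75 Y132.79
G1 X145.21 Y130.25
M5
G00 X126.20 Y115.69
M4 S355
G1 X134.79 Y104.04 F2934
G1 X136.69 Y99.58
G1 X134.40 Y100.22
G1 X130.39 Y103.89
G1 X127.17 Y108.49
M5
G00 X87.41 Y166.89
M4 S409
G1 X90.88 Y144.33 F1327
G1 X79.50 Y112.63
G1 X61.86 Y80.72
G1 X46.55 Y57.54
G1 X42.16 Y51.99
M5
G00 X0.00 Y0.00

1 u = 1 mm; y_m = 227.43 − y.

[1] `<path>` open polyline, #ff0000→score S409 F1327: (124.01,186.88) → (143.98,87.39) → (48.31,67.04) → (176.70,30.37) → (168.89,156.94)

[2] `<path>` cubic bezier, #0000ff→engrave S355 F2934: (166.79,154.82) → (158.33,161.18) → (153.13,155.08) → (149.99,143.34) → (147.75,132.79) → (145.21,130.25)

[3] `<path>` cubic bezier, #0000ff→engrave S355 F2934: (126.20,115.69) → (134.79,104.04) → (136.69,99.58) → (134.40,100.22) → (130.39,103.89) → (127.17,108.49)

[4] `<path>` cubic bezier, #ff0000→score S409 F1327: (87.41,166.89) → (90.88,144.33) → (79.50,112.63) → (61.86,80.72) → (46.55,57.54) → (42.16,51.99)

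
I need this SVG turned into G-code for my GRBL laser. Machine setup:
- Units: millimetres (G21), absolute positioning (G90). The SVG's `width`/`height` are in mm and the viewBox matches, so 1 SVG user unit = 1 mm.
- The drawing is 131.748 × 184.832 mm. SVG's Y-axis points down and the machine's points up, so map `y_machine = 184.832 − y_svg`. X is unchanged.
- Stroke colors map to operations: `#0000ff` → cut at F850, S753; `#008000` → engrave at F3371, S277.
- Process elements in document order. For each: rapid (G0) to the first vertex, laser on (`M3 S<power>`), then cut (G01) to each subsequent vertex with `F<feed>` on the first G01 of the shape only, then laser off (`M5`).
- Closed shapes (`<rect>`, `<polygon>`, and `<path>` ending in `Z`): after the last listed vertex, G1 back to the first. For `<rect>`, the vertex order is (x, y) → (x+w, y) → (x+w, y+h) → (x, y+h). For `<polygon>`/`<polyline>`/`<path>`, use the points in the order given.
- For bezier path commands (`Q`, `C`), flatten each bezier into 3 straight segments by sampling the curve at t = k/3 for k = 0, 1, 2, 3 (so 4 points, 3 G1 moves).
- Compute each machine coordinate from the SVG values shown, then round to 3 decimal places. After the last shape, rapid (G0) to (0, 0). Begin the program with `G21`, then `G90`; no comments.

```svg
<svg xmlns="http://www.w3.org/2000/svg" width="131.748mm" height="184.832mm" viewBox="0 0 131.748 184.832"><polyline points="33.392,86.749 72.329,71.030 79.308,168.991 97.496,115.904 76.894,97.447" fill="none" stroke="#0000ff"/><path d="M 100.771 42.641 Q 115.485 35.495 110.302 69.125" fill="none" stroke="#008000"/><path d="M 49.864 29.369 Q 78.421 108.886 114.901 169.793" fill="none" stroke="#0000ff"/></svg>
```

1 u = 1 mm; y_m = 184.832 − y.

[1] `<polyline>` open polyline, #0000ff→cut S753 F850: (33.392,98.083) → (72.329,113.802) → (79.308,15.841) → (97.496,68.928) → (76.894,87.385)

[2] `<path>` quadratic bezier, #008000→engrave S277 F3371: (100.771,142.191) → (108.370,142.424) → (111.547,133.596) → (110.302,115.707)

[3] `<path>` quadratic bezier, #0000ff→cut S753 F850: (49.864,155.463) → (69.782,104.519) → (91.461,57.711) → (114.901,15.039)

G21
G90
G0 X33.392 Y98.083
M3 S753
G01 X72.329 Y113.802 F850
G01 X79.308 Y15.841
G01 X97.496 Y68.928
G01 X76.894 Y87.385
M5
G0 X100.771 Y142.191
M3 S277
G01 X108.370 Y142.424 F3371
G01 X111.547 Y133.596
G01 X110.302 Y115.707
M5
G0 X49.864 Y155.463
M3 S753
G01 X69.782 Y104.519 F850
G01 X91.461 Y57.711
G01 X114.901 Y15.039
M5
G0 X0.000 Y0.000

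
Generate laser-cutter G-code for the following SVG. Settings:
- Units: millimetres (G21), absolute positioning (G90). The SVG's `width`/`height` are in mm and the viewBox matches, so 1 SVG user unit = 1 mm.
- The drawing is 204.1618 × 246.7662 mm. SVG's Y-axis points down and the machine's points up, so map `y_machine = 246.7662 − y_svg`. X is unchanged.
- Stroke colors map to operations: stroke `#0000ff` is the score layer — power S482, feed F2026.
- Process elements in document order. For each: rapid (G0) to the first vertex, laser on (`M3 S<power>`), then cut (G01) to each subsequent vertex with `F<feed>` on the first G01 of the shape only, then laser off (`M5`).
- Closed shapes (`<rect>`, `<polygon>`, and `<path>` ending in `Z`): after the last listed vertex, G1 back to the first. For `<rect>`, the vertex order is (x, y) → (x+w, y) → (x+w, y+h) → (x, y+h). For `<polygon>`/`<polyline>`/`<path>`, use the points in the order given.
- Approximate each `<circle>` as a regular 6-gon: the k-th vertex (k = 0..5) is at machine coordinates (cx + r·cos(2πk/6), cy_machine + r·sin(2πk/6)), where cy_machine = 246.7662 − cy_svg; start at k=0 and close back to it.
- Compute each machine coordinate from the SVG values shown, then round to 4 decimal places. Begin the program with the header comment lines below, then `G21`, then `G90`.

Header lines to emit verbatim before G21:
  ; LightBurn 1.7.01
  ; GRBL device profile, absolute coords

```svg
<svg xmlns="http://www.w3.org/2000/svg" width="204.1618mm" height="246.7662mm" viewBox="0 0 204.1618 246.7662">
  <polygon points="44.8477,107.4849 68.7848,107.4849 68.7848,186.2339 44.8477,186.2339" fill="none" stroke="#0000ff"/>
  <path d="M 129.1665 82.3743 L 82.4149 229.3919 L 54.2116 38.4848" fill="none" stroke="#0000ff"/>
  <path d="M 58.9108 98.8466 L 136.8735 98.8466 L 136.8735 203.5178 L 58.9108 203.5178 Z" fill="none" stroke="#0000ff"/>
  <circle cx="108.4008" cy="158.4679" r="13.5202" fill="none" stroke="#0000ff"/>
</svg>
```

viewBox `0 0 204.1618 246.7662` with mm width/height → 1 unit = 1 mm. Flip: y_m = 246.7662 − y_svg.

**Shape 1** — `<polygon>` rectangle, stroke `#0000ff` → score (S482, F2026). Machine vertices: (44.8477,139.2813) → (68.7848,139.2813) → (68.7848,60.5323) → (44.8477,60.5323) → (44.8477,139.2813). Closed: final G1 returns to the first vertex.

**Shape 2** — `<path>` open polyline, stroke `#0000ff` → score (S482, F2026). Machine vertices: (129.1665,164.3919) → (82.4149,17.3743) → (54.2116,208.2814). Open path.

**Shape 3** — `<path>` rectangle, stroke `#0000ff` → score (S482, F2026). Machine vertices: (58.9108,147.9196) → (136.8735,147.9196) → (136.8735,43.2484) → (58.9108,43.2484) → (58.9108,147.9196). Closed: final G1 returns to the first vertex.

**Shape 4** — `<circle>` circle, stroke `#0000ff` → score (S482, F2026). Machine vertices: (121.9210,88.2983) → (115.1609,100.0071) → (101.6407,100.0071) → (94.8806,88.2983) → (101.6407,76.5895) → (115.1609,76.5895) → (121.9210,88.2983). Closed: final G1 returns to the first vertex.

; LightBurn 1.7.01
; GRBL device profile, absolute coords
G21
G90
G0 X44.8477 Y139.2813
M3 S482
G01 X68.7848 Y139.2813 F2026
G01 X68.7848 Y60.5323
G01 X44.8477 Y60.5323
G01 X44.8477 Y139.2813
M5
G0 X129.1665 Y164.3919
M3 S482
G01 X82.4149 Y17.3743 F2026
G01 X54.2116 Y208.2814
M5
G0 X58.9108 Y147.9196
M3 S482
G01 X136.8735 Y147.9196 F2026
G01 X136.8735 Y43.2484
G01 X58.9108 Y43.2484
G01 X58.9108 Y147.9196
M5
G0 X121.9210 Y88.2983
M3 S482
G01 X115.1609 Y100.0071 F2026
G01 X101.6407 Y100.0071
G01 X94.8806 Y88.2983
G01 X101.6407 Y76.5895
G01 X115.1609 Y76.5895
G01 X121.9210 Y88.2983
M5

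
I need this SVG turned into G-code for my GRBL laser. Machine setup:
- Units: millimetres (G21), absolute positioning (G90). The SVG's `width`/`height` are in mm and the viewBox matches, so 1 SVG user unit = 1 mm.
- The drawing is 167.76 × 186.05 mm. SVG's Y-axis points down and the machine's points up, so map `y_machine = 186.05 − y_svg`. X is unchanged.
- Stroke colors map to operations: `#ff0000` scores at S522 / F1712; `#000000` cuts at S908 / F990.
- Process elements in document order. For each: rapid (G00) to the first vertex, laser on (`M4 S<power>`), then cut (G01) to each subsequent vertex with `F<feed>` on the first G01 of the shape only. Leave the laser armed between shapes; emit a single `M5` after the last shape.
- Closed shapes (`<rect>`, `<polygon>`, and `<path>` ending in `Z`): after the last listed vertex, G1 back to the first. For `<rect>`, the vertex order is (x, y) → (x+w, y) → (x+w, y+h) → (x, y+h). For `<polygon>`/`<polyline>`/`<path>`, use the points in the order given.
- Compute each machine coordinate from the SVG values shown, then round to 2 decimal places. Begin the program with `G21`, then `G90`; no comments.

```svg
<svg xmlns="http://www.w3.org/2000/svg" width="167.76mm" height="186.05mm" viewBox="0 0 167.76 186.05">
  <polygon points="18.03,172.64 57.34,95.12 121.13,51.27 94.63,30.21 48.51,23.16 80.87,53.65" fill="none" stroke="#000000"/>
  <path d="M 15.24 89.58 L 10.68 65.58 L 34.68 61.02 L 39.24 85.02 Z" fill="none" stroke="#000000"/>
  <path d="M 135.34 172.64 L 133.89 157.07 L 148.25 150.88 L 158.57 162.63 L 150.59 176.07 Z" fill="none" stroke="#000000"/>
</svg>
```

1 u = 1 mm; y_m = 186.05 − y.

[1] `<polygon>` closed polygon, #000000→cut S908 F990: (18.03,13.41) → (57.34,90.93) → (121.13,134.78) → (94.63,155.84) → (48.51,162.89) → (80.87,132.40) → (18.03,13.41) (closed)

[2] `<path>` regular polygon, #000000→cut S908 F990: (15.24,96.47) → (10.68,120.47) → (34.68,125.03) → (39.24,101.03) → (15.24,96.47) (closed)

[3] `<path>` regular polygon, #000000→cut S908 F990: (135.34,13.41) → (133.89,28.98) → (148.25,35.17) → (158.57,23.42) → (150.59,9.98) → (135.34,13.41) (closed)

G21
G90
G00 X18.03 Y13.41
M4 S908
G01 X57.34 Y90.93 F990
G01 X121.13 Y134.78
G01 X94.63 Y155.84
G01 X48.51 Y162.89
G01 X80.87 Y132.40
G01 X18.03 Y13.41
G00 X15.24 Y96.47
M4 S908
G01 X10.68 Y120.47 F990
G01 X34.68 Y125.03
G01 X39.24 Y101.03
G01 X15.24 Y96.47
G00 X135.34 Y13.41
M4 S908
G01 X133.89 Y28.98 F990
G01 X148.25 Y35.17
G01 X158.57 Y23.42
G01 X150.59 Y9.98
G01 X135.34 Y13.41
M5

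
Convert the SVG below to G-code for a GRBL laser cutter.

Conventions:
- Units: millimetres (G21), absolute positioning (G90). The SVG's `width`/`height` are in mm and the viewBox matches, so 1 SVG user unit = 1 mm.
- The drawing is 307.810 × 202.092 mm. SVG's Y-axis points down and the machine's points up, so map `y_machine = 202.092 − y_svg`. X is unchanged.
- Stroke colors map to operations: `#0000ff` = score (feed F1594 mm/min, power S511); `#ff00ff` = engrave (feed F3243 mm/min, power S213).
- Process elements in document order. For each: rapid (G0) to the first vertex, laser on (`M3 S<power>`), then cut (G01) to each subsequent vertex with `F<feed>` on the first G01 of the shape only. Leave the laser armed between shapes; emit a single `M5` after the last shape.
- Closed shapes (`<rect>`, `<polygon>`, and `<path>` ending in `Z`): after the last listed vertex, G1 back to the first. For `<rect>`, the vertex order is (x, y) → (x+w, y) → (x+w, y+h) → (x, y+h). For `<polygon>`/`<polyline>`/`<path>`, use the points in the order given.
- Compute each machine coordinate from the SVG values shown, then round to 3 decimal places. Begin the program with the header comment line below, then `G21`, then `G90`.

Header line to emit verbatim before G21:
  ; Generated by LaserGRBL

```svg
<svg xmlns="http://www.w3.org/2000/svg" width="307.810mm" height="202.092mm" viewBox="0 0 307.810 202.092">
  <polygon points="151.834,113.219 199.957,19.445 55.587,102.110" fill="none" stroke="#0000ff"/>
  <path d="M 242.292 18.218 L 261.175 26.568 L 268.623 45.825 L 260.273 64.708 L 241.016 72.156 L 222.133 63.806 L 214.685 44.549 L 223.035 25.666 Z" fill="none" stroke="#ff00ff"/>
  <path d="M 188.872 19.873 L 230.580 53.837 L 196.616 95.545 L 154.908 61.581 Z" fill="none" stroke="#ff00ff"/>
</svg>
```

1 u = 1 mm; y_m = 202.092 − y.

[1] `<polygon>` closed polygon, #0000ff→score S511 F1594: (151.834,88.873) → (199.957,182.647) → (55.587,99.982) → (151.834,88.873) (closed)

[2] `<path>` regular polygon, #ff00ff→engrave S213 F3243: (242.292,183.874) → (261.175,175.524) → (268.623,156.267) → (260.273,137.384) → (241.016,129.936) → (222.133,138.286) → (214.685,157.543) → (223.035,176.426) → (242.292,183.874) (closed)

[3] `<path>` regular polygon, #ff00ff→engrave S213 F3243: (188.872,182.219) → (230.580,148.255) → (196.616,106.547) → (154.908,140.511) → (188.872,182.219) (closed)

; Generated by LaserGRBL
G21
G90
G0 X151.834 Y88.873
M3 S511
G01 X199.957 Y182.647 F1594
G01 X55.587 Y99.982
G01 X151.834 Y88.873
G0 X242.292 Y183.874
M3 S213
G01 X261.175 Y175.524 F3243
G01 X268.623 Y156.267
G01 X260.273 Y137.384
G01 X241.016 Y129.936
G01 X222.133 Y138.286
G01 X214.685 Y157.543
G01 X223.035 Y176.426
G01 X242.292 Y183.874
G0 X188.872 Y182.219
M3 S213
G01 X230.580 Y148.255 F3243
G01 X196.616 Y106.547
G01 X154.908 Y140.511
G01 X188.872 Y182.219
M5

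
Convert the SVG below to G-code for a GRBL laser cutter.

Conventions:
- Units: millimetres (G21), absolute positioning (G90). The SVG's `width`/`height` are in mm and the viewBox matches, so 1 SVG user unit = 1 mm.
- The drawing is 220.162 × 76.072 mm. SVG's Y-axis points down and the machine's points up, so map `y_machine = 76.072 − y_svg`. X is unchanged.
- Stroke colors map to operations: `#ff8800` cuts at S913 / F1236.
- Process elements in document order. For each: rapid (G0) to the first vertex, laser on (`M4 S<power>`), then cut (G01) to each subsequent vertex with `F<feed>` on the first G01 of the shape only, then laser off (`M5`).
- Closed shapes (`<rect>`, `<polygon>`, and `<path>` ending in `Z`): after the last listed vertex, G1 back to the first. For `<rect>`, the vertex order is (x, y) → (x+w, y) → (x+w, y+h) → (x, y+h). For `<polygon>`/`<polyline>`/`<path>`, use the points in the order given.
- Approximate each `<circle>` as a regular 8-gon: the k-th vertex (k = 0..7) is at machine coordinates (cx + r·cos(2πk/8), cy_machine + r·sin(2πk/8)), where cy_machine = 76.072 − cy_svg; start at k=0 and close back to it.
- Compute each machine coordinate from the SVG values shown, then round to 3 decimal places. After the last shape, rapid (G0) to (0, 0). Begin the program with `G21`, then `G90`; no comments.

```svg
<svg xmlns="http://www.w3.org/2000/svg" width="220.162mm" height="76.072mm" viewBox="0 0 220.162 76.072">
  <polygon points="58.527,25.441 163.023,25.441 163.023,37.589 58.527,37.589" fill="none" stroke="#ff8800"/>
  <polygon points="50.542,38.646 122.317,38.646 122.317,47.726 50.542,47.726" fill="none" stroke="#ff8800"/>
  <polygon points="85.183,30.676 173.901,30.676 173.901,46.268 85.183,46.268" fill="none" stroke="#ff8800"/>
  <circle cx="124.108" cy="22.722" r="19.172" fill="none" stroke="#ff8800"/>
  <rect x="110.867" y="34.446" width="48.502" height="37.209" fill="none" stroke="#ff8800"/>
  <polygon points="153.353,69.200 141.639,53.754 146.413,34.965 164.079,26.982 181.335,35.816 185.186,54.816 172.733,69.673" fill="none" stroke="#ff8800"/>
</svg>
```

viewBox `0 0 220.162 76.072` with mm width/height → 1 unit = 1 mm. Flip: y_m = 76.072 − y_svg.

**Shape 1** — `<polygon>` rectangle, stroke `#ff8800` → cut (S913, F1236). Machine vertices: (58.527,50.631) → (163.023,50.631) → (163.023,38.483) → (58.527,38.483) → (58.527,50.631). Closed: final G1 returns to the first vertex.

**Shape 2** — `<polygon>` rectangle, stroke `#ff8800` → cut (S913, F1236). Machine vertices: (50.542,37.426) → (122.317,37.426) → (122.317,28.346) → (50.542,28.346) → (50.542,37.426). Closed: final G1 returns to the first vertex.

**Shape 3** — `<polygon>` rectangle, stroke `#ff8800` → cut (S913, F1236). Machine vertices: (85.183,45.396) → (173.901,45.396) → (173.901,29.804) → (85.183,29.804) → (85.183,45.396). Closed: final G1 returns to the first vertex.

**Shape 4** — `<circle>` circle, stroke `#ff8800` → cut (S913, F1236). Machine vertices: (143.280,53.350) → (137.665,66.907) → (124.108,72.522) → (110.551,66.907) → (104.936,53.350) → (110.551,39.793) → (124.108,34.178) → (137.665,39.793) → (143.280,53.350). Closed: final G1 returns to the first vertex.

**Shape 5** — `<rect>` rectangle, stroke `#ff8800` → cut (S913, F1236). Machine vertices: (110.867,41.626) → (159.369,41.626) → (159.369,4.417) → (110.867,4.417) → (110.867,41.626). Closed: final G1 returns to the first vertex.

**Shape 6** — `<polygon>` regular polygon, stroke `#ff8800` → cut (S913, F1236). Machine vertices: (153.353,6.872) → (141.639,22.318) → (146.413,41.107) → (164.079,49.090) → (181.335,40.256) → (185.186,21.256) → (172.733,6.399) → (153.353,6.872). Closed: final G1 returns to the first vertex.

G21
G90
G0 X58.527 Y50.631
M4 S913
G01 X163.023 Y50.631 F1236
G01 X163.023 Y38.483
G01 X58.527 Y38.483
G01 X58.527 Y50.631
M5
G0 X50.542 Y37.426
M4 S913
G01 X122.317 Y37.426 F1236
G01 X122.317 Y28.346
G01 X50.542 Y28.346
G01 X50.542 Y37.426
M5
G0 X85.183 Y45.396
M4 S913
G01 X173.901 Y45.396 F1236
G01 X173.901 Y29.804
G01 X85.183 Y29.804
G01 X85.183 Y45.396
M5
G0 X143.280 Y53.350
M4 S913
G01 X137.665 Y66.907 F1236
G01 X124.108 Y72.522
G01 X110.551 Y66.907
G01 X104.936 Y53.350
G01 X110.551 Y39.793
G01 X124.108 Y34.178
G01 X137.665 Y39.793
G01 X143.280 Y53.350
M5
G0 X110.867 Y41.626
M4 S913
G01 X159.369 Y41.626 F1236
G01 X159.369 Y4.417
G01 X110.867 Y4.417
G01 X110.867 Y41.626
M5
G0 X153.353 Y6.872
M4 S913
G01 X141.639 Y22.318 F1236
G01 X146.413 Y41.107
G01 X164.079 Y49.090
G01 X181.335 Y40.256
G01 X185.186 Y21.256
G01 X172.733 Y6.399
G01 X153.353 Y6.872
M5
G0 X0.000 Y0.000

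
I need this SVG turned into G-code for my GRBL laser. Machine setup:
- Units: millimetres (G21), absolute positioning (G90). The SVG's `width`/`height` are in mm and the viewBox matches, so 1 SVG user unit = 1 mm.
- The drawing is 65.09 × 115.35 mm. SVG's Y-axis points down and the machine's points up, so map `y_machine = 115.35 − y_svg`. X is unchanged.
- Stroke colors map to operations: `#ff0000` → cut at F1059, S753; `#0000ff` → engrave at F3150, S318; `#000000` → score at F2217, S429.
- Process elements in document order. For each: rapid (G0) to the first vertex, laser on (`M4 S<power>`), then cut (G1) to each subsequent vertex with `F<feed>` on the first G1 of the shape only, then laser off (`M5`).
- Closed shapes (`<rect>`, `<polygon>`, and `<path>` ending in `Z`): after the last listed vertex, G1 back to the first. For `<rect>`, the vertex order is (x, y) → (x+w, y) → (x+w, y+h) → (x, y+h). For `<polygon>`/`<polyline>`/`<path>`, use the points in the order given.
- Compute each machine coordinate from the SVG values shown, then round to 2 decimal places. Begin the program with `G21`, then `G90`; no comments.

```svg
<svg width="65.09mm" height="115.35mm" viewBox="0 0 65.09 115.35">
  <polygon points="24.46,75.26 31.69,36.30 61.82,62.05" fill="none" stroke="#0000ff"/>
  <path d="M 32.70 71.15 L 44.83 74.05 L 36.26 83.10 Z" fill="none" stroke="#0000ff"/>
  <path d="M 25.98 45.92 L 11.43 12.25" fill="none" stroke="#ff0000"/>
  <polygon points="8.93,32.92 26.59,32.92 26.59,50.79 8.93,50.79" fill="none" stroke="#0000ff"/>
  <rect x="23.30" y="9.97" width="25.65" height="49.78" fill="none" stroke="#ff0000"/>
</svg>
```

G21
G90
G0 X24.46 Y40.09
M4 S318
G1 X31.69 Y79.05 F3150
G1 X61.82 Y53.30
G1 X24.46 Y40.09
M5
G0 X32.70 Y44.20
M4 S318
G1 X44.83 Y41.30 F3150
G1 X36.26 Y32.25
G1 X32.70 Y44.20
M5
G0 X25.98 Y69.43
M4 S753
G1 X11.43 Y103.10 F1059
M5
G0 X8.93 Y82.43
M4 S318
G1 X26.59 Y82.43 F3150
G1 X26.59 Y64.56
G1 X8.93 Y64.56
G1 X8.93 Y82.43
M5
G0 X23.30 Y105.38
M4 S753
G1 X48.95 Y105.38 F1059
G1 X48.95 Y55.60
G1 X23.30 Y55.60
G1 X23.30 Y105.38
M5

Since the viewBox matches the mm dimensions, user units are millimetres directly. The only transform is the Y-flip y_m = 115.35 − y_svg.

Shape 1 is a regular polygon drawn with `<polygon>`. Its stroke #0000ff means engrave at S318, F3150. After flipping Y the toolpath is (24.46,40.09) → (31.69,79.05) → (61.82,53.30) → (24.46,40.09), returning to the start.

Shape 2 is a regular polygon drawn with `<path>`. Its stroke #0000ff means engrave at S318, F3150. After flipping Y the toolpath is (32.70,44.20) → (44.83,41.30) → (36.26,32.25) → (32.70,44.20), returning to the start.

Shape 3 is a line segment drawn with `<path>`. Its stroke #ff0000 means cut at S753, F1059. After flipping Y the toolpath is (25.98,69.43) → (11.43,103.10).

Shape 4 is a rectangle drawn with `<polygon>`. Its stroke #0000ff means engrave at S318, F3150. After flipping Y the toolpath is (8.93,82.43) → (26.59,82.43) → (26.59,64.56) → (8.93,64.56) → (8.93,82.43), returning to the start.

Shape 5 is a rectangle drawn with `<rect>`. Its stroke #ff0000 means cut at S753, F1059. After flipping Y the toolpath is (23.30,105.38) → (48.95,105.38) → (48.95,55.60) → (23.30,55.60) → (23.30,105.38), returning to the start.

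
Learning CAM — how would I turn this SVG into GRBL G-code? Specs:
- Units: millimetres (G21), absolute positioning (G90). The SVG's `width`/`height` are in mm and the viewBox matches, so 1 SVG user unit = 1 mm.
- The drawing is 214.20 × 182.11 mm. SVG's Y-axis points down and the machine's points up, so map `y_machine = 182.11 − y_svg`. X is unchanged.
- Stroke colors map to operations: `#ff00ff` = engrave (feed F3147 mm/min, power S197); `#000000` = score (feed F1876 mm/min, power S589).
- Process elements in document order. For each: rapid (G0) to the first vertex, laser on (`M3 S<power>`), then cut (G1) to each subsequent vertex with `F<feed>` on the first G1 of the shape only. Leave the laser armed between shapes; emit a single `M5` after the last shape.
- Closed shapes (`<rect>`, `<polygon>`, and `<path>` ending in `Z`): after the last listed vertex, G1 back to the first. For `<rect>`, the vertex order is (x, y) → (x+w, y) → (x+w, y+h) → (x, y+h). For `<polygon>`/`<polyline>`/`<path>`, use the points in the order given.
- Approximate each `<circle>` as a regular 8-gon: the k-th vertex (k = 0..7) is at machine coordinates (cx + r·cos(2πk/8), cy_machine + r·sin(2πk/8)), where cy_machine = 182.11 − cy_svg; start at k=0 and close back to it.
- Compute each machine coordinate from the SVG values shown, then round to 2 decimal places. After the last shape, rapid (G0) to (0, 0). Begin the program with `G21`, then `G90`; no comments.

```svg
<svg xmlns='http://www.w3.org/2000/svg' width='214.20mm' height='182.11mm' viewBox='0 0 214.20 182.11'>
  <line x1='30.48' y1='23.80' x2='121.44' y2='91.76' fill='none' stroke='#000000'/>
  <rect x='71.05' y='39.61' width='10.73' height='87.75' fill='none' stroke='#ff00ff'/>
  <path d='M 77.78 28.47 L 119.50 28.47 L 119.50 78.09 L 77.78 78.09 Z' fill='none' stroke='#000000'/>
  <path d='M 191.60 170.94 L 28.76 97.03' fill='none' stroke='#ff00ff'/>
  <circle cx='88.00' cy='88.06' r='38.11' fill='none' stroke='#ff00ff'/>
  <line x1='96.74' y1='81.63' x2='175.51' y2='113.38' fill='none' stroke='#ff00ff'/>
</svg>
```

1 u = 1 mm; y_m = 182.11 − y.

[1] `<line>` line segment, #000000→score S589 F1876: (30.48,158.31) → (121.44,90.35)

[2] `<rect>` rectangle, #ff00ff→engrave S197 F3147: (71.05,142.50) → (81.78,142.50) → (81.78,54.75) → (71.05,54.75) → (71.05,142.50) (closed)

[3] `<path>` rectangle, #000000→score S589 F1876: (77.78,153.64) → (119.50,153.64) → (119.50,104.02) → (77.78,104.02) → (77.78,153.64) (closed)

[4] `<path>` line segment, #ff00ff→engrave S197 F3147: (191.60,11.17) → (28.76,85.08)

[5] `<circle>` circle, #ff00ff→engrave S197 F3147: (126.11,94.05) → (114.95,121.00) → (88.00,132.16) → (61.05,121.00) → (49.89,94.05) → (61.05,67.10) → (88.00,55.94) → (114.95,67.10) → (126.11,94.05) (closed)

[6] `<line>` line segment, #ff00ff→engrave S197 F3147: (96.74,100.48) → (175.51,68.73)

G21
G90
G0 X30.48 Y158.31
M3 S589
G1 X121.44 Y90.35 F1876
G0 X71.05 Y142.50
M3 S197
G1 X81.78 Y142.50 F3147
G1 X81.78 Y54.75
G1 X71.05 Y54.75
G1 X71.05 Y142.50
G0 X77.78 Y153.64
M3 S589
G1 X119.50 Y153.64 F1876
G1 X119.50 Y104.02
G1 X77.78 Y104.02
G1 X77.78 Y153.64
G0 X191.60 Y11.17
M3 S197
G1 X28.76 Y85.08 F3147
G0 X126.11 Y94.05
M3 S197
G1 X114.95 Y121.00 F3147
G1 X88.00 Y132.16
G1 X61.05 Y121.00
G1 X49.89 Y94.05
G1 X61.05 Y67.10
G1 X88.00 Y55.94
G1 X114.95 Y67.10
G1 X126.11 Y94.05
G0 X96.74 Y100.48
M3 S197
G1 X175.51 Y68.73 F3147
M5
G0 X0.00 Y0.00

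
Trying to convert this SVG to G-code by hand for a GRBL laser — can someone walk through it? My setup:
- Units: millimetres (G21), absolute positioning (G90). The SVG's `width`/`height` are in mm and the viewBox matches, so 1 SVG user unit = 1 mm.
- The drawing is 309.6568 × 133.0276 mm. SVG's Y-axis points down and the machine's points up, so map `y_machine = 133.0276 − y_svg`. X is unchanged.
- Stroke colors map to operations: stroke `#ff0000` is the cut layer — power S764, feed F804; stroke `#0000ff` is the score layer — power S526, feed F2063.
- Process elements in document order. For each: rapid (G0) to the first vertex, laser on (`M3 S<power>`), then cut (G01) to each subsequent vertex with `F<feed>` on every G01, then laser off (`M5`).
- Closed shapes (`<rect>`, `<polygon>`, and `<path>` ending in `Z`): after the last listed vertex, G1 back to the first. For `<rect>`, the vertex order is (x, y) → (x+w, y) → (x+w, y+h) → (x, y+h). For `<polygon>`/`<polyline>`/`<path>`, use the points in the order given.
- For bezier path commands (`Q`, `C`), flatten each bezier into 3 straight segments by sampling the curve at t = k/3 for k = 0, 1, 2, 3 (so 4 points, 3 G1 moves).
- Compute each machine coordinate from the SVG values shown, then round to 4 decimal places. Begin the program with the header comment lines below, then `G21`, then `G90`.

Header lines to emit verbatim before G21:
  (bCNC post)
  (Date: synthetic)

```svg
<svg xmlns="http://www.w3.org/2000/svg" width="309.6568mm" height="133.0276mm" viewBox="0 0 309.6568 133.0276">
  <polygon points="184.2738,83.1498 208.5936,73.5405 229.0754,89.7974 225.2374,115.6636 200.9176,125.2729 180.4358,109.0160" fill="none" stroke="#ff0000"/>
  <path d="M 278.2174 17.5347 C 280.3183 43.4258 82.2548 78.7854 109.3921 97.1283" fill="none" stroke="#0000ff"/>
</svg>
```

Since the viewBox matches the mm dimensions, user units are millimetres directly. The only transform is the Y-flip y_m = 133.0276 − y_svg.

Shape 1 is a regular polygon drawn with `<polygon>`. Its stroke #ff0000 means cut at S764, F804. After flipping Y the toolpath is (184.2738,49.8778) → (208.5936,59.4871) → (229.0754,43.2302) → (225.2374,17.3640) → (200.9176,7.7547) → (180.4358,24.0116) → (184.2738,49.8778), returning to the start.

Shape 2 is a cubic bezier drawn with `<path>`. Its stroke #0000ff means score at S526, F2063. After flipping Y the toolpath is (278.2174,115.4929) → (229.3511,87.4266) → (141.5675,58.9335) → (109.3921,35.8993).

(bCNC post)
(Date: synthetic)
G21
G90
G0 X184.2738 Y49.8778
M3 S764
G01 X208.5936 Y59.4871 F804
G01 X229.0754 Y43.2302 F804
G01 X225.2374 Y17.3640 F804
G01 X200.9176 Y7.7547 F804
G01 X180.4358 Y24.0116 F804
G01 X184.2738 Y49.8778 F804
M5
G0 X278.2174 Y115.4929
M3 S526
G01 X229.3511 Y87.4266 F2063
G01 X141.5675 Y58.9335 F2063
G01 X109.3921 Y35.8993 F2063
M5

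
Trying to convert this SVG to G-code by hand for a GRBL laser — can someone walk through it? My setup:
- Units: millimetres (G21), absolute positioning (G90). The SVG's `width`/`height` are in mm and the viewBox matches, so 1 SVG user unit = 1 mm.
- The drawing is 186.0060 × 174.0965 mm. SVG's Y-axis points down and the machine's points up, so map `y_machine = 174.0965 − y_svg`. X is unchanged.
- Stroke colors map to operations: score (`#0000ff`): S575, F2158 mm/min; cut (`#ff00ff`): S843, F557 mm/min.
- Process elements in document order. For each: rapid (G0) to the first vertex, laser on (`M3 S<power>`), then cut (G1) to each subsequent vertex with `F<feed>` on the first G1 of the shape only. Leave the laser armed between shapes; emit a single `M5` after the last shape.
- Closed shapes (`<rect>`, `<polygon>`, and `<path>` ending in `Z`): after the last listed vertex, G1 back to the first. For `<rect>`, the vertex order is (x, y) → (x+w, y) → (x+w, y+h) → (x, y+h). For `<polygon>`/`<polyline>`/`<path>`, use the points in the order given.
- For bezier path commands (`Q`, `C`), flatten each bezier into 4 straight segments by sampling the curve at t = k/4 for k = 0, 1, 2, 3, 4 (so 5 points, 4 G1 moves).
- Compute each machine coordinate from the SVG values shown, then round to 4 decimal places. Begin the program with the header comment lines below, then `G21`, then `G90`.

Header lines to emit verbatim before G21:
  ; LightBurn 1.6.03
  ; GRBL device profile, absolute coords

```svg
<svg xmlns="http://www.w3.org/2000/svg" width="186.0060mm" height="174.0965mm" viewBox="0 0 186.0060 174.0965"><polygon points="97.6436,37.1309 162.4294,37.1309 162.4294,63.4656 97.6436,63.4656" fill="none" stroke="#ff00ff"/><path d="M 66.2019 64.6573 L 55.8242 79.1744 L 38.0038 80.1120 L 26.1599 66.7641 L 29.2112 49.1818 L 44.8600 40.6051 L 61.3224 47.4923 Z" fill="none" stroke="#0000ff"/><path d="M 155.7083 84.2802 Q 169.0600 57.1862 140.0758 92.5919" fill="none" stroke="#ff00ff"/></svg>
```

; LightBurn 1.6.03
; GRBL device profile, absolute coords
G21
G90
G0 X97.6436 Y136.9656
M3 S843
G1 X162.4294 Y136.9656 F557
G1 X162.4294 Y110.6309
G1 X97.6436 Y110.6309
G1 X97.6436 Y136.9656
G0 X66.2019 Y109.4392
M3 S575
G1 X55.8242 Y94.9221 F2158
G1 X38.0038 Y93.9845
G1 X26.1599 Y107.3324
G1 X29.2112 Y124.9147
G1 X44.8600 Y133.4914
G1 X61.3224 Y126.6042
G1 X66.2019 Y109.4392
G0 X155.7083 Y89.8163
M3 S843
G1 X159.7382 Y99.4571 F557
G1 X158.4760 Y101.2854
G1 X151.9219 Y95.3012
G1 X140.0758 Y81.5046
M5

Since the viewBox matches the mm dimensions, user units are millimetres directly. The only transform is the Y-flip y_m = 174.0965 − y_svg.

Shape 1 is a rectangle drawn with `<polygon>`. Its stroke #ff00ff means cut at S843, F557. After flipping Y the toolpath is (97.6436,136.9656) → (162.4294,136.9656) → (162.4294,110.6309) → (97.6436,110.6309) → (97.6436,136.9656), returning to the start.

Shape 2 is a regular polygon drawn with `<path>`. Its stroke #0000ff means score at S575, F2158. After flipping Y the toolpath is (66.2019,109.4392) → (55.8242,94.9221) → (38.0038,93.9845) → (26.1599,107.3324) → (29.2112,124.9147) → (44.8600,133.4914) → (61.3224,126.6042) → (66.2019,109.4392), returning to the start.

Shape 3 is a quadratic bezier drawn with `<path>`. Its stroke #ff00ff means cut at S843, F557. After flipping Y the toolpath is (155.7083,89.8163) → (159.7382,99.4571) → (158.4760,101.2854) → (151.9219,95.3012) → (140.0758,81.5046).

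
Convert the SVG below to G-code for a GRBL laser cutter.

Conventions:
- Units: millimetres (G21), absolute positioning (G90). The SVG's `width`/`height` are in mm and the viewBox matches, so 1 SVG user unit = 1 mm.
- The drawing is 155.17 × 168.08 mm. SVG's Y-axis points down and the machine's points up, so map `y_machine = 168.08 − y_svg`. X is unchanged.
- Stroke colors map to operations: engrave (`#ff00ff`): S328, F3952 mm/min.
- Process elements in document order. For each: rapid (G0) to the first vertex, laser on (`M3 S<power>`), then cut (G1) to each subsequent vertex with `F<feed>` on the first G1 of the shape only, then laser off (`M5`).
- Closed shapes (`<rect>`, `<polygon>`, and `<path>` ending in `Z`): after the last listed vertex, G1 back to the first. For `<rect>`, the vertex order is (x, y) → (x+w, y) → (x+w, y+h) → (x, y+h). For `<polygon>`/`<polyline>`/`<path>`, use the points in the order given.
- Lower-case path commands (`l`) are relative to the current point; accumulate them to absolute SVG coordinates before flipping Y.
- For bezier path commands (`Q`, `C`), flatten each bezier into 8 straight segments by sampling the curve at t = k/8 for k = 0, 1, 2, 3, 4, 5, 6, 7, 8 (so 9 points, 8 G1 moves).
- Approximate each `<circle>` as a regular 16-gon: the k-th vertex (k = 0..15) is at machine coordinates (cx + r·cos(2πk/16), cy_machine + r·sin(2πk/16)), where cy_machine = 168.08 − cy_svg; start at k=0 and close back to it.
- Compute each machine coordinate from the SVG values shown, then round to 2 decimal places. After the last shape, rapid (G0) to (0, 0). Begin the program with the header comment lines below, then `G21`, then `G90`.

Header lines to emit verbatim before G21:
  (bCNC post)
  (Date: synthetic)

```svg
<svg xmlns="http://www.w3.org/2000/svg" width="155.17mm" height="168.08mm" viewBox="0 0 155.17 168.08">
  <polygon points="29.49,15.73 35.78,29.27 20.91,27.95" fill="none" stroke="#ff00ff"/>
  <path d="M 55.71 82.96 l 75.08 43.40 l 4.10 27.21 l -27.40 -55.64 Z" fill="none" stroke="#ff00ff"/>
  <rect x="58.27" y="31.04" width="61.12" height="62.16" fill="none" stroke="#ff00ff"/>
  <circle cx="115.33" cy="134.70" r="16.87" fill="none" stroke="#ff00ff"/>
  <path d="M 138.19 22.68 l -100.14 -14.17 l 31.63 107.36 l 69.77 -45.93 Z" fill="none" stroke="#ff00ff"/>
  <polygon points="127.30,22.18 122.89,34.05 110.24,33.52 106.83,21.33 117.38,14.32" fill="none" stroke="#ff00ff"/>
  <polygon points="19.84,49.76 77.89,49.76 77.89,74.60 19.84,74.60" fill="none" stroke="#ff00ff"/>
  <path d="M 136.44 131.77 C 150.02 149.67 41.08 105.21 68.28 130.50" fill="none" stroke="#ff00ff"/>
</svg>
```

Since the viewBox matches the mm dimensions, user units are millimetres directly. The only transform is the Y-flip y_m = 168.08 − y_svg.

Shape 1 is a regular polygon drawn with `<polygon>`. Its stroke #ff00ff means engrave at S328, F3952. After flipping Y the toolpath is (29.49,152.35) → (35.78,138.81) → (20.91,140.13) → (29.49,152.35), returning to the start.

Shape 2 is a closed polygon drawn with `<path>`. Its stroke #ff00ff means engrave at S328, F3952. After flipping Y the toolpath is (55.71,85.12) → (130.79,41.72) → (134.89,14.51) → (107.49,70.15) → (55.71,85.12), returning to the start.

Shape 3 is a rectangle drawn with `<rect>`. Its stroke #ff00ff means engrave at S328, F3952. After flipping Y the toolpath is (58.27,137.04) → (119.39,137.04) → (119.39,74.88) → (58.27,74.88) → (58.27,137.04), returning to the start.

Shape 4 is a circle drawn with `<circle>`. Its stroke #ff00ff means engrave at S328, F3952. After flipping Y the toolpath is (132.20,33.38) → (130.92,39.84) → (127.26,45.31) → (121.79,48.97) → (115.33,50.25) → (108.87,48.97) → (103.40,45.31) → (99.74,39.84) → (98.46,33.38) → (99.74,26.92) → (103.40,21.45) → (108.87,17.79) → (115.33,16.51) → (121.79,17.79) → (127.26,21.45) → (130.92,26.92) → (132.20,33.38), returning to the start.

Shape 5 is a closed polygon drawn with `<path>`. Its stroke #ff00ff means engrave at S328, F3952. After flipping Y the toolpath is (138.19,145.40) → (38.05,159.57) → (69.68,52.21) → (139.45,98.14) → (138.19,145.40), returning to the start.

Shape 6 is a regular polygon drawn with `<polygon>`. Its stroke #ff00ff means engrave at S328, F3952. After flipping Y the toolpath is (127.30,145.90) → (122.89,134.03) → (110.24,134.56) → (106.83,146.75) → (117.38,153.76) → (127.30,145.90), returning to the start.

Shape 7 is a rectangle drawn with `<polygon>`. Its stroke #ff00ff means engrave at S328, F3952. After flipping Y the toolpath is (19.84,118.32) → (77.89,118.32) → (77.89,93.48) → (19.84,93.48) → (19.84,118.32), returning to the start.

Shape 8 is a cubic bezier drawn with `<path>`. Its stroke #ff00ff means engrave at S328, F3952. After flipping Y the toolpath is (136.44,36.31) → (136.29,32.26) → (127.69,32.51) → (113.67,35.51) → (97.25,39.72) → (81.47,43.57) → (69.36,45.53) → (63.96,44.05) → (68.28,37.58).

(bCNC post)
(Date: synthetic)
G21
G90
G0 X29.49 Y152.35
M3 S328
G1 X35.78 Y138.81 F3952
G1 X20.91 Y140.13
G1 X29.49 Y152.35
M5
G0 X55.71 Y85.12
M3 S328
G1 X130.79 Y41.72 F3952
G1 X134.89 Y14.51
G1 X107.49 Y70.15
G1 X55.71 Y85.12
M5
G0 X58.27 Y137.04
M3 S328
G1 X119.39 Y137.04 F3952
G1 X119.39 Y74.88
G1 X58.27 Y74.88
G1 X58.27 Y137.04
M5
G0 X132.20 Y33.38
M3 S328
G1 X130.92 Y39.84 F3952
G1 X127.26 Y45.31
G1 X121.79 Y48.97
G1 X115.33 Y50.25
G1 X108.87 Y48.97
G1 X103.40 Y45.31
G1 X99.74 Y39.84
G1 X98.46 Y33.38
G1 X99.74 Y26.92
G1 X103.40 Y21.45
G1 X108.87 Y17.79
G1 X115.33 Y16.51
G1 X121.79 Y17.79
G1 X127.26 Y21.45
G1 X130.92 Y26.92
G1 X132.20 Y33.38
M5
G0 X138.19 Y145.40
M3 S328
G1 X38.05 Y159.57 F3952
G1 X69.68 Y52.21
G1 X139.45 Y98.14
G1 X138.19 Y145.40
M5
G0 X127.30 Y145.90
M3 S328
G1 X122.89 Y134.03 F3952
G1 X110.24 Y134.56
G1 X106.83 Y146.75
G1 X117.38 Y153.76
G1 X127.30 Y145.90
M5
G0 X19.84 Y118.32
M3 S328
G1 X77.89 Y118.32 F3952
G1 X77.89 Y93.48
G1 X19.84 Y93.48
G1 X19.84 Y118.32
M5
G0 X136.44 Y36.31
M3 S328
G1 X136.29 Y32.26 F3952
G1 X127.69 Y32.51
G1 X113.67 Y35.51
G1 X97.25 Y39.72
G1 X81.47 Y43.57
G1 X69.36 Y45.53
G1 X63.96 Y44.05
G1 X68.28 Y37.58
M5
G0 X0.00 Y0.00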